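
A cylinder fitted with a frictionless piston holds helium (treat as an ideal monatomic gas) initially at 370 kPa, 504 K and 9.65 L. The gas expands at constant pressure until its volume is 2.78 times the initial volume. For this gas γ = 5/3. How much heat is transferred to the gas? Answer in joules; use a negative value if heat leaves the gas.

n = P₁V₁/(RT₁) = 370×9.65/(8.314×504) = 0.852 mol.
Isobaric: P stays 370 kPa; V/T = const ⇒ T₂ = 1400 K, V₂ = 26.8 L.
W = PΔV = 370×(26.8−9.65) kPa·L = 6360 J.
ΔU = nCvΔT = 0.852×12.5×(1400−504) = 9530 J.
Q = ΔU + W = nCpΔT = 15900 J.

15900 J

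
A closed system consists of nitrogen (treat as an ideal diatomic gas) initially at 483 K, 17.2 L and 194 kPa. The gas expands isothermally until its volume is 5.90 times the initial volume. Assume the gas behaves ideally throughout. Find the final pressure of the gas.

Isothermal: T stays 483 K; PV = const ⇒ V₂ = 101 L, P₂ = 32.9 kPa.

32.9 kPa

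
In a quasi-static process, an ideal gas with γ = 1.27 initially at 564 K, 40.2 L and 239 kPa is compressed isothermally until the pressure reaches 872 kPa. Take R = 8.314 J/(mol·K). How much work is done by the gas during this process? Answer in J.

n = P₁V₁/(RT₁) = 239×40.2/(8.314×564) = 2.05 mol.
Isothermal: T stays 564 K; PV = const ⇒ V₂ = 11.0 L, P₂ = 872 kPa.
W = nRT ln(V₂/V₁) = 2.05×8.314×564×ln(0.274) = -12400 J.

-12400 J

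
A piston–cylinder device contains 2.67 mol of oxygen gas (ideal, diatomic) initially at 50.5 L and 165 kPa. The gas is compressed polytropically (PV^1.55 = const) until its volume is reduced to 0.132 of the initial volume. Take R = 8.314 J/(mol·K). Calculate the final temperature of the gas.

1140 K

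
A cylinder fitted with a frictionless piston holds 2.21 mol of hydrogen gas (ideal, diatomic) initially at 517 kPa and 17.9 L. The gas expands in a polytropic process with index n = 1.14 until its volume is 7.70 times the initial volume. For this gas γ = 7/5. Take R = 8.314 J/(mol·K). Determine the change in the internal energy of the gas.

-5750 J

T₁ = P₁V₁/(nR) = 517×17.9/(2.21×8.314) = 504 K.
Polytropic n=1.14: T₂ = T₁(V₁/V₂)^(n−1) = 504×(0.130)^0.14 = 378 K; P₂ = P₁(V₁/V₂)^n = 50.5 kPa.
For an ideal gas ΔU = nCvΔT with Cv = (5/2)R = 20.8 J/(mol·K).
ΔU = 2.21×20.8×(378−504) = -5750 J.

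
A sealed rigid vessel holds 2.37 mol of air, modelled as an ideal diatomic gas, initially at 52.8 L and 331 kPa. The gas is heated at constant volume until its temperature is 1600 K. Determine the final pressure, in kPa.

597 kPa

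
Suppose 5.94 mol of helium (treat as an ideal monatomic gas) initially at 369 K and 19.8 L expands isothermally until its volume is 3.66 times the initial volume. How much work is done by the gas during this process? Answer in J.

23600 J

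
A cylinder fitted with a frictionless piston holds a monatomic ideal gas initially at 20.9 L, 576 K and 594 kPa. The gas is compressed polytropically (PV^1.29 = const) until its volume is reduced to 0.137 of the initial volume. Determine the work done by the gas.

n = P₁V₁/(RT₁) = 594×20.9/(8.314×576) = 2.59 mol.
Polytropic n=1.29: T₂ = T₁(V₁/V₂)^(n−1) = 576×(7.30)^0.29 = 1030 K; P₂ = P₁(V₁/V₂)^n = 7720 kPa.
W = (P₁V₁−P₂V₂)/(n−1) = (594×20.9−7720×2.86)/0.29 = -33400 J.

-33400 J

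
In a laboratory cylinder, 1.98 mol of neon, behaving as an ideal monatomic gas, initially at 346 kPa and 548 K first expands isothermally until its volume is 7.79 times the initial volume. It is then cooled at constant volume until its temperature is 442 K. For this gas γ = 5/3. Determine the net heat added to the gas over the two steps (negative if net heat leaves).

15900 J

V₁ = nRT₁/P₁ = 1.98×8.314×548/346 = 26.1 L.
Step 1 — Isothermal: T stays 548 K; PV = const ⇒ V₂ = 203 L, P₂ = 44.4 kPa.
ΔU = 0 (ideal gas, T constant).
W = nRT ln(V₂/V₁) = 1.98×8.314×548×ln(7.79) = 18500 J.
Q = ΔU + W = 18500 J.
State after step 1: P = 44.4 kPa, V = 203 L, T = 548 K.
Step 2 — Isochoric: V stays 203 L; P/T = const ⇒ T₂ = 442 K, P₂ = 35.8 kPa.
W = 0 (no volume change).
ΔU = nCvΔT = 1.98×12.5×(442−548) = -2620 J.
Q = ΔU = -2620 J.
Net over both steps: W = 18500 J, Q = 15900 J, ΔU = -2620 J.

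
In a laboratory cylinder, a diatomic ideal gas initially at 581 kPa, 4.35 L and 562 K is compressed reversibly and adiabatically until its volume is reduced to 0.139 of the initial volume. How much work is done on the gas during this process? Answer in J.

7590 J

n = P₁V₁/(RT₁) = 581×4.35/(8.314×562) = 0.541 mol.
Adiabatic: TV^(γ−1) = const ⇒ T₂ = 562×(7.19)^0.400 = 1240 K; PV^γ = const ⇒ P₂ = 9200 kPa.
ΔU = nCvΔT = 0.541×20.8×(1240−562) = 7590 J.
Q = 0 for an adiabatic process, so W = −ΔU = -7590 J.
Work done on the gas = −W_by = 7590 J.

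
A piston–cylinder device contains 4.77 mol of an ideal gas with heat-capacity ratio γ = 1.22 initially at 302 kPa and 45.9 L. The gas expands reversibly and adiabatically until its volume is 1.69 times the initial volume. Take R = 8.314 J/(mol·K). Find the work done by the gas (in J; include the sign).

6870 J

T₁ = P₁V₁/(nR) = 302×45.9/(4.77×8.314) = 350 K.
Adiabatic: TV^(γ−1) = const ⇒ T₂ = 350×(0.592)^0.220 = 311 K; PV^γ = const ⇒ P₂ = 159 kPa.
ΔU = nCvΔT = 4.77×37.8×(311−350) = -6870 J.
Q = 0 for an adiabatic process, so W = −ΔU = 6870 J.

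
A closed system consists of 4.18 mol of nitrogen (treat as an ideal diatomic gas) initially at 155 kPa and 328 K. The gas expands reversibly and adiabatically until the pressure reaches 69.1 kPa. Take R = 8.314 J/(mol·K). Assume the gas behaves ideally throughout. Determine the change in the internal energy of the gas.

V₁ = nRT₁/P₁ = 4.18×8.314×328/155 = 73.5 L.
Adiabatic: T₂/T₁ = (P₂/P₁)^((γ−1)/γ) ⇒ T₂ = 328×(0.446)^0.286 = 260 K; V₂ = 131 L.
For an ideal gas ΔU = nCvΔT with Cv = (5/2)R = 20.8 J/(mol·K).
ΔU = 4.18×20.8×(260−328) = -5870 J.

-5870 J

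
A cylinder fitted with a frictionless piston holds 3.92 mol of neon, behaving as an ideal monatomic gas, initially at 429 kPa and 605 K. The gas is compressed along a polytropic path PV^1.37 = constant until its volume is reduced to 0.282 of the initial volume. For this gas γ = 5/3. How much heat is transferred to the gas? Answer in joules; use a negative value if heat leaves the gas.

V₁ = nRT₁/P₁ = 3.92×8.314×605/429 = 46.0 L.
Polytropic n=1.37: T₂ = T₁(V₁/V₂)^(n−1) = 605×(3.55)^0.37 = 966 K; P₂ = P₁(V₁/V₂)^n = 2430 kPa.
W = (P₁V₁−P₂V₂)/(n−1) = (429×46.0−2430×13.0)/0.37 = -31800 J.
ΔU = nCvΔT = 3.92×12.5×(966−605) = 17700 J.
Q = ΔU + W = -14200 J.

-14200 J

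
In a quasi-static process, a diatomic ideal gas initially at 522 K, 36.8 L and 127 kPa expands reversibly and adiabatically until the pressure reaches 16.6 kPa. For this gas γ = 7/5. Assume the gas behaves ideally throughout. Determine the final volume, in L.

Adiabatic: T₂/T₁ = (P₂/P₁)^((γ−1)/γ) ⇒ T₂ = 522×(0.131)^0.286 = 292 K; V₂ = 157 L.

157 L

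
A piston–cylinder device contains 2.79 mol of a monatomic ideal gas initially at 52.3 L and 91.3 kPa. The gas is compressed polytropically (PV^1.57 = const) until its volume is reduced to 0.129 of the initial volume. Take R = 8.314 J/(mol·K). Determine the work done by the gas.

-18500 J

T₁ = P₁V₁/(nR) = 91.3×52.3/(2.79×8.314) = 206 K.
Polytropic n=1.57: T₂ = T₁(V₁/V₂)^(n−1) = 206×(7.75)^0.57 = 661 K; P₂ = P₁(V₁/V₂)^n = 2270 kPa.
W = (P₁V₁−P₂V₂)/(n−1) = (91.3×52.3−2270×6.75)/0.57 = -18500 J.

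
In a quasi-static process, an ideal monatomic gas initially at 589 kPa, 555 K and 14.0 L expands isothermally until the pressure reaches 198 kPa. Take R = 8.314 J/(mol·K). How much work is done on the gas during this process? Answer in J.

n = P₁V₁/(RT₁) = 589×14.0/(8.314×555) = 1.79 mol.
Isothermal: T stays 555 K; PV = const ⇒ V₂ = 41.6 L, P₂ = 198 kPa.
W = nRT ln(V₂/V₁) = 1.79×8.314×555×ln(2.97) = 8990 J.
Work done on the gas = −W_by = -8990 J.

-8990 J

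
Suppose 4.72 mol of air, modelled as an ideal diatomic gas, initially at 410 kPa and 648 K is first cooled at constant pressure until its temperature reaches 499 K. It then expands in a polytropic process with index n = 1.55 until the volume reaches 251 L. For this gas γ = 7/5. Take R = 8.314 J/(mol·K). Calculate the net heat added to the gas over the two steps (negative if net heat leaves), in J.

V₁ = nRT₁/P₁ = 4.72×8.314×648/410 = 62.0 L.
Step 1 — Isobaric: P stays 410 kPa; V/T = const ⇒ T₂ = 499 K, V₂ = 47.8 L.
W = PΔV = 410×(47.8−62.0) kPa·L = -5850 J.
ΔU = nCvΔT = 4.72×20.8×(499−648) = -14600 J.
Q = ΔU + W = nCpΔT = -20500 J.
State after step 1: P = 410 kPa, V = 47.8 L, T = 499 K.
Step 2 — Polytropic n=1.55: T₂ = T₁(V₁/V₂)^(n−1) = 499×(0.190)^0.55 = 200 K; P₂ = P₁(V₁/V₂)^n = 31.3 kPa.
W = (P₁V₁−P₂V₂)/(n−1) = (410×47.8−31.3×251)/0.55 = 21300 J.
ΔU = nCvΔT = 4.72×20.8×(200−499) = -29300 J.
Q = ΔU + W = -7990 J.
Net over both steps: W = 15500 J, Q = -28500 J, ΔU = -43900 J.

-28500 J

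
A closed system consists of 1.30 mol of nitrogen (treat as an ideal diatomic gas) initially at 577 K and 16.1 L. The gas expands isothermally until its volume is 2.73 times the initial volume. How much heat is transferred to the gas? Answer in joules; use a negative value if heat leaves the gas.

6260 J

P₁ = nRT₁/V₁ = 1.30×8.314×577/16.1 = 387 kPa.
Isothermal: T stays 577 K; PV = const ⇒ V₂ = 44.0 L, P₂ = 142 kPa.
ΔU = 0 (ideal gas, T constant).
W = nRT ln(V₂/V₁) = 1.30×8.314×577×ln(2.73) = 6260 J.
Q = ΔU + W = 6260 J.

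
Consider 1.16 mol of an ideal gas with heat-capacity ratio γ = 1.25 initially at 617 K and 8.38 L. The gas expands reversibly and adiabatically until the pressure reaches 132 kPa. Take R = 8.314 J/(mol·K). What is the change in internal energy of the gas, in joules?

P₁ = nRT₁/V₁ = 1.16×8.314×617/8.38 = 710 kPa.
Adiabatic: T₂/T₁ = (P₂/P₁)^((γ−1)/γ) ⇒ T₂ = 617×(0.186)^0.200 = 441 K; V₂ = 32.2 L.
For an ideal gas ΔU = nCvΔT with Cv = R/(γ−1) = 33.3 J/(mol·K).
ΔU = 1.16×33.3×(441−617) = -6800 J.

-6800 J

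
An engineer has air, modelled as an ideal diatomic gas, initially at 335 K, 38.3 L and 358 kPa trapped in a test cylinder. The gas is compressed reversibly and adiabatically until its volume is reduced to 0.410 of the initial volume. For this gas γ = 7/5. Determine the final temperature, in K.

479 K

Adiabatic: TV^(γ−1) = const ⇒ T₂ = 335×(2.44)^0.400 = 479 K; PV^γ = const ⇒ P₂ = 1250 kPa.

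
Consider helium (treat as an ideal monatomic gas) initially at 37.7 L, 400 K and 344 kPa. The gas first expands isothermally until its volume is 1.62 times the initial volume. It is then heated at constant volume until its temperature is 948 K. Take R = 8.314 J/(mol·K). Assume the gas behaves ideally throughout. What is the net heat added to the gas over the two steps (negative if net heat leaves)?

32900 J

n = P₁V₁/(RT₁) = 344×37.7/(8.314×400) = 3.90 mol.
Step 1 — Isothermal: T stays 400 K; PV = const ⇒ V₂ = 61.1 L, P₂ = 212 kPa.
ΔU = 0 (ideal gas, T constant).
W = nRT ln(V₂/V₁) = 3.90×8.314×400×ln(1.62) = 6260 J.
Q = ΔU + W = 6260 J.
State after step 1: P = 212 kPa, V = 61.1 L, T = 400 K.
Step 2 — Isochoric: V stays 61.1 L; P/T = const ⇒ T₂ = 948 K, P₂ = 503 kPa.
W = 0 (no volume change).
ΔU = nCvΔT = 3.90×12.5×(948−400) = 26700 J.
Q = ΔU = 26700 J.
Net over both steps: W = 6260 J, Q = 32900 J, ΔU = 26700 J.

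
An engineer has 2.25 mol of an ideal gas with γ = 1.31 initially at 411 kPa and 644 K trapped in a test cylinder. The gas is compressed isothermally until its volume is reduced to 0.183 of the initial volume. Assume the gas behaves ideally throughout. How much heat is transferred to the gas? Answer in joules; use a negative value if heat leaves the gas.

-20500 J

V₁ = nRT₁/P₁ = 2.25×8.314×644/411 = 29.3 L.
Isothermal: T stays 644 K; PV = const ⇒ V₂ = 5.36 L, P₂ = 2250 kPa.
ΔU = 0 (ideal gas, T constant).
W = nRT ln(V₂/V₁) = 2.25×8.314×644×ln(0.183) = -20500 J.
Q = ΔU + W = -20500 J.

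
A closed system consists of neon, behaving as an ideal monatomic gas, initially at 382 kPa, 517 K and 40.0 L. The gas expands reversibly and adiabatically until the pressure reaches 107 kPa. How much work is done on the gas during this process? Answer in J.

n = P₁V₁/(RT₁) = 382×40.0/(8.314×517) = 3.55 mol.
Adiabatic: T₂/T₁ = (P₂/P₁)^((γ−1)/γ) ⇒ T₂ = 517×(0.280)^0.400 = 311 K; V₂ = 85.8 L.
ΔU = nCvΔT = 3.55×12.5×(311−517) = -9140 J.
Q = 0 for an adiabatic process, so W = −ΔU = 9140 J.
Work done on the gas = −W_by = -9140 J.

-9140 J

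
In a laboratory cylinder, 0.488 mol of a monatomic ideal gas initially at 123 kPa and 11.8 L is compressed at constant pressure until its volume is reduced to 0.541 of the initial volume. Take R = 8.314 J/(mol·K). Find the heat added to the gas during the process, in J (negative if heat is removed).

T₁ = P₁V₁/(nR) = 123×11.8/(0.488×8.314) = 358 K.
Isobaric: P stays 123 kPa; V/T = const ⇒ T₂ = 194 K, V₂ = 6.38 L.
W = PΔV = 123×(6.38−11.8) kPa·L = -666 J.
ΔU = nCvΔT = 0.488×12.5×(194−358) = -999 J.
Q = ΔU + W = nCpΔT = -1670 J.

-1670 J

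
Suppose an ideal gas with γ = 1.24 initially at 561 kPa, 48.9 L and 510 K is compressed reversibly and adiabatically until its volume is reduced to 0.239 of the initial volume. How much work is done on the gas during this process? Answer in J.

n = P₁V₁/(RT₁) = 561×48.9/(8.314×510) = 6.47 mol.
Adiabatic: TV^(γ−1) = const ⇒ T₂ = 510×(4.18)^0.240 = 719 K; PV^γ = const ⇒ P₂ = 3310 kPa.
ΔU = nCvΔT = 6.47×34.6×(719−510) = 46900 J.
Q = 0 for an adiabatic process, so W = −ΔU = -46900 J.
Work done on the gas = −W_by = 46900 J.

46900 J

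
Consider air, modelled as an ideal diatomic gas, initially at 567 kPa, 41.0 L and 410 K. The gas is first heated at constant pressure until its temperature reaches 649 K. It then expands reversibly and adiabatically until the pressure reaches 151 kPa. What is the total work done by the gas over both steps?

n = P₁V₁/(RT₁) = 567×41.0/(8.314×410) = 6.82 mol.
Step 1 — Isobaric: P stays 567 kPa; V/T = const ⇒ T₂ = 649 K, V₂ = 64.9 L.
W = PΔV = 567×(64.9−41.0) kPa·L = 13600 J.
ΔU = nCvΔT = 6.82×20.8×(649−410) = 33900 J.
Q = ΔU + W = nCpΔT = 47400 J.
State after step 1: P = 567 kPa, V = 64.9 L, T = 649 K.
Step 2 — Adiabatic: T₂/T₁ = (P₂/P₁)^((γ−1)/γ) ⇒ T₂ = 649×(0.266)^0.286 = 445 K; V₂ = 167 L.
ΔU = nCvΔT = 6.82×20.8×(445−649) = -29000 J.
Q = 0 for an adiabatic process, so W = −ΔU = 29000 J.
Net over both steps: W = 42500 J, Q = 47400 J, ΔU = 4920 J.

42500 J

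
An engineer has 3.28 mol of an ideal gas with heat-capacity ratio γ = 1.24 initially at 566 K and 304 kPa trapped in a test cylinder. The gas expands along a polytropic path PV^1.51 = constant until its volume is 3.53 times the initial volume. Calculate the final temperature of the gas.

V₁ = nRT₁/P₁ = 3.28×8.314×566/304 = 50.8 L.
Polytropic n=1.51: T₂ = T₁(V₁/V₂)^(n−1) = 566×(0.283)^0.51 = 297 K; P₂ = P₁(V₁/V₂)^n = 45.3 kPa.

297 K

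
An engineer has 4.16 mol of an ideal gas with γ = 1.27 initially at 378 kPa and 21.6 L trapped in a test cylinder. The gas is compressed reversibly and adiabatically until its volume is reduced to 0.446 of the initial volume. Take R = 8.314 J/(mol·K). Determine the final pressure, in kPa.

1050 kPa

T₁ = P₁V₁/(nR) = 378×21.6/(4.16×8.314) = 236 K.
Adiabatic: TV^(γ−1) = const ⇒ T₂ = 236×(2.24)^0.270 = 294 K; PV^γ = const ⇒ P₂ = 1050 kPa.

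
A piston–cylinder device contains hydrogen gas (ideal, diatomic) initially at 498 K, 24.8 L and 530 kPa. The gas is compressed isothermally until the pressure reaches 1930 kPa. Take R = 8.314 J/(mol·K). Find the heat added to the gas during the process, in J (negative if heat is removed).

-17000 J

n = P₁V₁/(RT₁) = 530×24.8/(8.314×498) = 3.17 mol.
Isothermal: T stays 498 K; PV = const ⇒ V₂ = 6.81 L, P₂ = 1930 kPa.
ΔU = 0 (ideal gas, T constant).
W = nRT ln(V₂/V₁) = 3.17×8.314×498×ln(0.275) = -17000 J.
Q = ΔU + W = -17000 J.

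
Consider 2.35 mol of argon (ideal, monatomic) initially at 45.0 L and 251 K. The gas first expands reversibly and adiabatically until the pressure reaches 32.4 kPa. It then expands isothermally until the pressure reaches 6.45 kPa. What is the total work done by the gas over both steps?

P₁ = nRT₁/V₁ = 2.35×8.314×251/45.0 = 109 kPa.
Step 1 — Adiabatic: T₂/T₁ = (P₂/P₁)^((γ−1)/γ) ⇒ T₂ = 251×(0.297)^0.400 = 155 K; V₂ = 93.2 L.
ΔU = nCvΔT = 2.35×12.5×(155−251) = -2830 J.
Q = 0 for an adiabatic process, so W = −ΔU = 2830 J.
State after step 1: P = 32.4 kPa, V = 93.2 L, T = 155 K.
Step 2 — Isothermal: T stays 155 K; PV = const ⇒ V₂ = 468 L, P₂ = 6.45 kPa.
ΔU = 0 (ideal gas, T constant).
W = nRT ln(V₂/V₁) = 2.35×8.314×155×ln(5.02) = 4870 J.
Q = ΔU + W = 4870 J.
Net over both steps: W = 7700 J, Q = 4870 J, ΔU = -2830 J.

7700 J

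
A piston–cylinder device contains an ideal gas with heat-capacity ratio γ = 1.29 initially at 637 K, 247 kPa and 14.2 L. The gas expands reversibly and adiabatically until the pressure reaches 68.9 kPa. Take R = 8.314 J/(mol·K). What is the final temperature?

478 K

Adiabatic: T₂/T₁ = (P₂/P₁)^((γ−1)/γ) ⇒ T₂ = 637×(0.279)^0.225 = 478 K; V₂ = 38.2 L.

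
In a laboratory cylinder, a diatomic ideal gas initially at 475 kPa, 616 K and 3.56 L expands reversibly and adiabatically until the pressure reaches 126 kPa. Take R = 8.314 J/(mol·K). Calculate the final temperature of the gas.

Adiabatic: T₂/T₁ = (P₂/P₁)^((γ−1)/γ) ⇒ T₂ = 616×(0.265)^0.286 = 422 K; V₂ = 9.19 L.

422 K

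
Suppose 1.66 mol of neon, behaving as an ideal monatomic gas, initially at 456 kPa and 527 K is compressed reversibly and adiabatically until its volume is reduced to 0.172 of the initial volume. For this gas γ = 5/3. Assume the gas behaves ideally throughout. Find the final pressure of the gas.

V₁ = nRT₁/P₁ = 1.66×8.314×527/456 = 16.0 L.
Adiabatic: TV^(γ−1) = const ⇒ T₂ = 527×(5.81)^0.667 = 1700 K; PV^γ = const ⇒ P₂ = 8570 kPa.

8570 kPa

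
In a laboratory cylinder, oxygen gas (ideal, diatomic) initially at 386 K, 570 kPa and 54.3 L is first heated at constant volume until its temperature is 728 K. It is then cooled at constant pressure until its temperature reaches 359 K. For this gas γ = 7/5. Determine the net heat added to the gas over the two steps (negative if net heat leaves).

-35000 J

n = P₁V₁/(RT₁) = 570×54.3/(8.314×386) = 9.64 mol.
Step 1 — Isochoric: V stays 54.3 L; P/T = const ⇒ T₂ = 728 K, P₂ = 1080 kPa.
W = 0 (no volume change).
ΔU = nCvΔT = 9.64×20.8×(728−386) = 68600 J.
Q = ΔU = 68600 J.
State after step 1: P = 1080 kPa, V = 54.3 L, T = 728 K.
Step 2 — Isobaric: P stays 1080 kPa; V/T = const ⇒ T₂ = 359 K, V₂ = 26.8 L.
W = PΔV = 1080×(26.8−54.3) kPa·L = -29600 J.
ΔU = nCvΔT = 9.64×20.8×(359−728) = -74000 J.
Q = ΔU + W = nCpΔT = -104000 J.
Net over both steps: W = -29600 J, Q = -35000 J, ΔU = -5410 J.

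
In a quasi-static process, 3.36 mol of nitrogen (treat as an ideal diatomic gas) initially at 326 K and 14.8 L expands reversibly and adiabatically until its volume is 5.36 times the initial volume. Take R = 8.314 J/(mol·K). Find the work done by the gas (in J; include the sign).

P₁ = nRT₁/V₁ = 3.36×8.314×326/14.8 = 615 kPa.
Adiabatic: TV^(γ−1) = const ⇒ T₂ = 326×(0.187)^0.400 = 167 K; PV^γ = const ⇒ P₂ = 58.7 kPa.
ΔU = nCvΔT = 3.36×20.8×(167−326) = -11100 J.
Q = 0 for an adiabatic process, so W = −ΔU = 11100 J.

11100 J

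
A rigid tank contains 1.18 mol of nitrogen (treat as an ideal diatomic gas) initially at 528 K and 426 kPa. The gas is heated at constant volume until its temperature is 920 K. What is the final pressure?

742 kPa

V₁ = nRT₁/P₁ = 1.18×8.314×528/426 = 12.2 L.
Isochoric: V stays 12.2 L; P/T = const ⇒ T₂ = 920 K, P₂ = 742 kPa.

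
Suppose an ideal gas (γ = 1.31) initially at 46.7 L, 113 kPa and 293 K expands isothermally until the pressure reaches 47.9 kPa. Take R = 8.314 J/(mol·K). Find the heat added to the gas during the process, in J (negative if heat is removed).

n = P₁V₁/(RT₁) = 113×46.7/(8.314×293) = 2.17 mol.
Isothermal: T stays 293 K; PV = const ⇒ V₂ = 110 L, P₂ = 47.9 kPa.
ΔU = 0 (ideal gas, T constant).
W = nRT ln(V₂/V₁) = 2.17×8.314×293×ln(2.36) = 4530 J.
Q = ΔU + W = 4530 J.

4530 J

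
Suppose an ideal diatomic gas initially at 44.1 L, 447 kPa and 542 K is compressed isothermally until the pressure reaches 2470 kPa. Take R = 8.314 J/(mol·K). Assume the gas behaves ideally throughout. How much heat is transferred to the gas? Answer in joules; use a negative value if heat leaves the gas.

-33700 J

n = P₁V₁/(RT₁) = 447×44.1/(8.314×542) = 4.37 mol.
Isothermal: T stays 542 K; PV = const ⇒ V₂ = 7.98 L, P₂ = 2470 kPa.
ΔU = 0 (ideal gas, T constant).
W = nRT ln(V₂/V₁) = 4.37×8.314×542×ln(0.181) = -33700 J.
Q = ΔU + W = -33700 J.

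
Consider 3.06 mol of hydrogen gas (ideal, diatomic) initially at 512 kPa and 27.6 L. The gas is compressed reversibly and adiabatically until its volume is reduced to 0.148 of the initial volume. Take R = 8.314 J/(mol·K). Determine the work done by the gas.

-40500 J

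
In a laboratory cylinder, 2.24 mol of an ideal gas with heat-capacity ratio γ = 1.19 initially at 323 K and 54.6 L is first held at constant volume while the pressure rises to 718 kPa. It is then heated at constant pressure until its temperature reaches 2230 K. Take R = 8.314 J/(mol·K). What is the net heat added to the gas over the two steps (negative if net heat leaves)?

189000 J

P₁ = nRT₁/V₁ = 2.24×8.314×323/54.6 = 110 kPa.
Step 1 — Isochoric: V stays 54.6 L; P/T = const ⇒ T₂ = 2110 K, P₂ = 718 kPa.
W = 0 (no volume change).
ΔU = nCvΔT = 2.24×43.8×(2110−323) = 175000 J.
Q = ΔU = 175000 J.
State after step 1: P = 718 kPa, V = 54.6 L, T = 2110 K.
Step 2 — Isobaric: P stays 718 kPa; V/T = const ⇒ T₂ = 2230 K, V₂ = 57.8 L.
W = PΔV = 718×(57.8−54.6) kPa·L = 2330 J.
ΔU = nCvΔT = 2.24×43.8×(2230−2110) = 12200 J.
Q = ΔU + W = nCpΔT = 14600 J.
Net over both steps: W = 2330 J, Q = 189000 J, ΔU = 187000 J.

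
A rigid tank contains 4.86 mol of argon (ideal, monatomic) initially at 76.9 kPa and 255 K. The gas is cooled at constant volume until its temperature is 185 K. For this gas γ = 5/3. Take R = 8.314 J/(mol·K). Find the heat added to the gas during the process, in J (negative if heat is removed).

-4240 J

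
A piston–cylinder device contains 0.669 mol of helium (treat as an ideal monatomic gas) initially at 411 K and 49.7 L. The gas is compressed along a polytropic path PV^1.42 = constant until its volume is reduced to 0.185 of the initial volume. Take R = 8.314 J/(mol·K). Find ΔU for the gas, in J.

P₁ = nRT₁/V₁ = 0.669×8.314×411/49.7 = 46.0 kPa.
Polytropic n=1.42: T₂ = T₁(V₁/V₂)^(n−1) = 411×(5.41)^0.42 = 835 K; P₂ = P₁(V₁/V₂)^n = 505 kPa.
For an ideal gas ΔU = nCvΔT with Cv = (3/2)R = 12.5 J/(mol·K).
ΔU = 0.669×12.5×(835−411) = 3540 J.

3540 J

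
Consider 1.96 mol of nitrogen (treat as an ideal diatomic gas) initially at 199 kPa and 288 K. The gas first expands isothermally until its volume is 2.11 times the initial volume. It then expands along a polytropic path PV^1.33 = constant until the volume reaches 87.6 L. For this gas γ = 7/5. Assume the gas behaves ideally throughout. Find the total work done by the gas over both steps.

5930 J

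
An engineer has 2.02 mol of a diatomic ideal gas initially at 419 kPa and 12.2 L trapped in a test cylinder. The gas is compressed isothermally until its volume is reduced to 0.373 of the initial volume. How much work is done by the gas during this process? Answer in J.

T₁ = P₁V₁/(nR) = 419×12.2/(2.02×8.314) = 304 K.
Isothermal: T stays 304 K; PV = const ⇒ V₂ = 4.55 L, P₂ = 1120 kPa.
W = nRT ln(V₂/V₁) = 2.02×8.314×304×ln(0.373) = -5040 J.

-5040 J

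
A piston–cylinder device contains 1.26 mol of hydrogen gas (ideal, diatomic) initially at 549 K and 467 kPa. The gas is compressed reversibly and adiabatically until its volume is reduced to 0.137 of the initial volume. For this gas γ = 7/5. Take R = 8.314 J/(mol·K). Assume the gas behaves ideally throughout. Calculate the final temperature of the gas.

1220 K

V₁ = nRT₁/P₁ = 1.26×8.314×549/467 = 12.3 L.
Adiabatic: TV^(γ−1) = const ⇒ T₂ = 549×(7.30)^0.400 = 1220 K; PV^γ = const ⇒ P₂ = 7550 kPa.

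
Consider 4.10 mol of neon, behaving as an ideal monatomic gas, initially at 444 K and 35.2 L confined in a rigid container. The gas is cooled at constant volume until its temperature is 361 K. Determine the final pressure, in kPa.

P₁ = nRT₁/V₁ = 4.10×8.314×444/35.2 = 430 kPa.
Isochoric: V stays 35.2 L; P/T = const ⇒ T₂ = 361 K, P₂ = 350 kPa.

350 kPa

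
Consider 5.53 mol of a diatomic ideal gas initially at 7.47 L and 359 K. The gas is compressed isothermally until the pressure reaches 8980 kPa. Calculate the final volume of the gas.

P₁ = nRT₁/V₁ = 5.53×8.314×359/7.47 = 2210 kPa.
Isothermal: T stays 359 K; PV = const ⇒ V₂ = 1.84 L, P₂ = 8980 kPa.

1.84 L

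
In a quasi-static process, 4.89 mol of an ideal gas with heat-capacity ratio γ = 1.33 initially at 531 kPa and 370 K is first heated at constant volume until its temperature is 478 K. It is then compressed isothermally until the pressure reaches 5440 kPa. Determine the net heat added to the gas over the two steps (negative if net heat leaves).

-26900 J

V₁ = nRT₁/P₁ = 4.89×8.314×370/531 = 28.3 L.
Step 1 — Isochoric: V stays 28.3 L; P/T = const ⇒ T₂ = 478 K, P₂ = 686 kPa.
W = 0 (no volume change).
ΔU = nCvΔT = 4.89×25.2×(478−370) = 13300 J.
Q = ΔU = 13300 J.
State after step 1: P = 686 kPa, V = 28.3 L, T = 478 K.
Step 2 — Isothermal: T stays 478 K; PV = const ⇒ V₂ = 3.57 L, P₂ = 5440 kPa.
ΔU = 0 (ideal gas, T constant).
W = nRT ln(V₂/V₁) = 4.89×8.314×478×ln(0.126) = -40200 J.
Q = ΔU + W = -40200 J.
Net over both steps: W = -40200 J, Q = -26900 J, ΔU = 13300 J.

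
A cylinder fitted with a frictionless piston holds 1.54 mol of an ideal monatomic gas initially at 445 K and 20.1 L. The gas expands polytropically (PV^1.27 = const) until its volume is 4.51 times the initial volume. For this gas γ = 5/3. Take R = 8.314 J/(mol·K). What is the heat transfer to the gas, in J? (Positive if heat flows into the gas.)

P₁ = nRT₁/V₁ = 1.54×8.314×445/20.1 = 283 kPa.
Polytropic n=1.27: T₂ = T₁(V₁/V₂)^(n−1) = 445×(0.222)^0.27 = 296 K; P₂ = P₁(V₁/V₂)^n = 41.8 kPa.
W = (P₁V₁−P₂V₂)/(n−1) = (283×20.1−41.8×90.7)/0.27 = 7050 J.
ΔU = nCvΔT = 1.54×12.5×(296−445) = -2860 J.
Q = ΔU + W = 4200 J.

4200 J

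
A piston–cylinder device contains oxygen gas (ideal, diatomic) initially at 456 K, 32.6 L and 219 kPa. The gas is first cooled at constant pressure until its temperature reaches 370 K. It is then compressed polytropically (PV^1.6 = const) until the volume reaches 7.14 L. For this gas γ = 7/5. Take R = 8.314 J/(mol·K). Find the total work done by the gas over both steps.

n = P₁V₁/(RT₁) = 219×32.6/(8.314×456) = 1.88 mol.
Step 1 — Isobaric: P stays 219 kPa; V/T = const ⇒ T₂ = 370 K, V₂ = 26.5 L.
W = PΔV = 219×(26.5−32.6) kPa·L = -1350 J.
ΔU = nCvΔT = 1.88×20.8×(370−456) = -3370 J.
Q = ΔU + W = nCpΔT = -4710 J.
State after step 1: P = 219 kPa, V = 26.5 L, T = 370 K.
Step 2 — Polytropic n=1.6: T₂ = T₁(V₁/V₂)^(n−1) = 370×(3.70)^0.60 = 812 K; P₂ = P₁(V₁/V₂)^n = 1780 kPa.
W = (P₁V₁−P₂V₂)/(n−1) = (219×26.5−1780×7.14)/0.60 = -11500 J.
ΔU = nCvΔT = 1.88×20.8×(812−370) = 17300 J.
Q = ΔU + W = 5760 J.
Net over both steps: W = -12900 J, Q = 1050 J, ΔU = 13900 J.

-12900 J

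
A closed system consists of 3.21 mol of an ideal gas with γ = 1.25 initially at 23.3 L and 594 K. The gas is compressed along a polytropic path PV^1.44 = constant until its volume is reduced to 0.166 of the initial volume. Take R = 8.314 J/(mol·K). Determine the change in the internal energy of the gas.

P₁ = nRT₁/V₁ = 3.21×8.314×594/23.3 = 680 kPa.
Polytropic n=1.44: T₂ = T₁(V₁/V₂)^(n−1) = 594×(6.02)^0.44 = 1310 K; P₂ = P₁(V₁/V₂)^n = 9030 kPa.
For an ideal gas ΔU = nCvΔT with Cv = R/(γ−1) = 33.3 J/(mol·K).
ΔU = 3.21×33.3×(1310−594) = 76300 J.

76300 J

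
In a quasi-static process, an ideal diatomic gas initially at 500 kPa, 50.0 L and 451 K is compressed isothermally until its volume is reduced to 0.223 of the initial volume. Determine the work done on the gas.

n = P₁V₁/(RT₁) = 500×50.0/(8.314×451) = 6.67 mol.
Isothermal: T stays 451 K; PV = const ⇒ V₂ = 11.2 L, P₂ = 2240 kPa.
W = nRT ln(V₂/V₁) = 6.67×8.314×451×ln(0.223) = -37500 J.
Work done on the gas = −W_by = 37500 J.

37500 J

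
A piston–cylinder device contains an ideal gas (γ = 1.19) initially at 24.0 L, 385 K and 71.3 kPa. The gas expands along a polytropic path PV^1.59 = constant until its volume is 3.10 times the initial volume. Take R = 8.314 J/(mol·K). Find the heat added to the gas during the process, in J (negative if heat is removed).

-2970 J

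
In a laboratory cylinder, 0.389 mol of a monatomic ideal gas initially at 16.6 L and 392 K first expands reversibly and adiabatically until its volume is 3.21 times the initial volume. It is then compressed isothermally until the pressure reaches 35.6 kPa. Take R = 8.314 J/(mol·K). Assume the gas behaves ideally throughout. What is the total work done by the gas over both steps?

340 J

P₁ = nRT₁/V₁ = 0.389×8.314×392/16.6 = 76.4 kPa.
Step 1 — Adiabatic: TV^(γ−1) = const ⇒ T₂ = 392×(0.312)^0.667 = 180 K; PV^γ = const ⇒ P₂ = 10.9 kPa.
ΔU = nCvΔT = 0.389×12.5×(180−392) = -1030 J.
Q = 0 for an adiabatic process, so W = −ΔU = 1030 J.
State after step 1: P = 10.9 kPa, V = 53.3 L, T = 180 K.
Step 2 — Isothermal: T stays 180 K; PV = const ⇒ V₂ = 16.4 L, P₂ = 35.6 kPa.
ΔU = 0 (ideal gas, T constant).
W = nRT ln(V₂/V₁) = 0.389×8.314×180×ln(0.307) = -688 J.
Q = ΔU + W = -688 J.
Net over both steps: W = 340 J, Q = -688 J, ΔU = -1030 J.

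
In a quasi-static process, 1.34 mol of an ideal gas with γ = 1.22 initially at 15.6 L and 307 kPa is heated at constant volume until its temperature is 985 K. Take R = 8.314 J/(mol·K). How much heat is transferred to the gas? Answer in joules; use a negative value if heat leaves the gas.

28100 J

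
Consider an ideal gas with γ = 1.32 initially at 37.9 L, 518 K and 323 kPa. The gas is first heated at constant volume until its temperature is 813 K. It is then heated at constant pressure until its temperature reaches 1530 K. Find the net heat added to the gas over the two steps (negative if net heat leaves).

91700 J

n = P₁V₁/(RT₁) = 323×37.9/(8.314×518) = 2.84 mol.
Step 1 — Isochoric: V stays 37.9 L; P/T = const ⇒ T₂ = 813 K, P₂ = 507 kPa.
W = 0 (no volume change).
ΔU = nCvΔT = 2.84×26.0×(813−518) = 21800 J.
Q = ΔU = 21800 J.
State after step 1: P = 507 kPa, V = 37.9 L, T = 813 K.
Step 2 — Isobaric: P stays 507 kPa; V/T = const ⇒ T₂ = 1530 K, V₂ = 71.3 L.
W = PΔV = 507×(71.3−37.9) kPa·L = 16900 J.
ΔU = nCvΔT = 2.84×26.0×(1530−813) = 53000 J.
Q = ΔU + W = nCpΔT = 69900 J.
Net over both steps: W = 16900 J, Q = 91700 J, ΔU = 74700 J.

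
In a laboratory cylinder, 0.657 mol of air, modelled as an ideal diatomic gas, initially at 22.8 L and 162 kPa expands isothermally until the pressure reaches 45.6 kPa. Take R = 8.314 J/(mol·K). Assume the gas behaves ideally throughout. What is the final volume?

T₁ = P₁V₁/(nR) = 162×22.8/(0.657×8.314) = 676 K.
Isothermal: T stays 676 K; PV = const ⇒ V₂ = 81.0 L, P₂ = 45.6 kPa.

81.0 L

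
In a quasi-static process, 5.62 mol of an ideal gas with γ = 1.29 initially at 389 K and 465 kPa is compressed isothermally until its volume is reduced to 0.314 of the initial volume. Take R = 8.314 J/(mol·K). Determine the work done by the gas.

-21100 J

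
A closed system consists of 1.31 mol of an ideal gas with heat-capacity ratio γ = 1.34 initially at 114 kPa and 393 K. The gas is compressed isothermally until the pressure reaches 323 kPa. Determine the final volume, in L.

13.3 L

V₁ = nRT₁/P₁ = 1.31×8.314×393/114 = 37.5 L.
Isothermal: T stays 393 K; PV = const ⇒ V₂ = 13.3 L, P₂ = 323 kPa.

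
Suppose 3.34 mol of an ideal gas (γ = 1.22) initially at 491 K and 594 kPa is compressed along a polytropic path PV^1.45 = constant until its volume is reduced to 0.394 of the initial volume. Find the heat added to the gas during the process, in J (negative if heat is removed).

V₁ = nRT₁/P₁ = 3.34×8.314×491/594 = 23.0 L.
Polytropic n=1.45: T₂ = T₁(V₁/V₂)^(n−1) = 491×(2.54)^0.45 = 747 K; P₂ = P₁(V₁/V₂)^n = 2290 kPa.
W = (P₁V₁−P₂V₂)/(n−1) = (594×23.0−2290×9.04)/0.45 = -15800 J.
ΔU = nCvΔT = 3.34×37.8×(747−491) = 32300 J.
Q = ΔU + W = 16500 J.

16500 J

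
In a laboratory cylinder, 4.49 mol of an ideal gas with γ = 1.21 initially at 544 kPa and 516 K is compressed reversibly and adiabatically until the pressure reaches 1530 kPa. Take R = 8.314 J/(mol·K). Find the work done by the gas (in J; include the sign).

V₁ = nRT₁/P₁ = 4.49×8.314×516/544 = 35.4 L.
Adiabatic: T₂/T₁ = (P₂/P₁)^((γ−1)/γ) ⇒ T₂ = 516×(2.81)^0.174 = 617 K; V₂ = 15.1 L.
ΔU = nCvΔT = 4.49×39.6×(617−516) = 18000 J.
Q = 0 for an adiabatic process, so W = −ΔU = -18000 J.

-18000 J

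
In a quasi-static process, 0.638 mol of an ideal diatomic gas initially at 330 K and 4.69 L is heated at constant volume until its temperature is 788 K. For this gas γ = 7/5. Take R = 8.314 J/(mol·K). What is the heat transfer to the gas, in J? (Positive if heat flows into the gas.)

6070 J

P₁ = nRT₁/V₁ = 0.638×8.314×330/4.69 = 373 kPa.
Isochoric: V stays 4.69 L; P/T = const ⇒ T₂ = 788 K, P₂ = 891 kPa.
W = 0 (no volume change).
ΔU = nCvΔT = 0.638×20.8×(788−330) = 6070 J.
Q = ΔU = 6070 J.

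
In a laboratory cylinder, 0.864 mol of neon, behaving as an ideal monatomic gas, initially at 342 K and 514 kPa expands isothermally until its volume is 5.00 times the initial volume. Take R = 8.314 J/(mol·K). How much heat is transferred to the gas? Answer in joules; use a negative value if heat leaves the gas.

3950 J

V₁ = nRT₁/P₁ = 0.864×8.314×342/514 = 4.78 L.
Isothermal: T stays 342 K; PV = const ⇒ V₂ = 23.9 L, P₂ = 103 kPa.
ΔU = 0 (ideal gas, T constant).
W = nRT ln(V₂/V₁) = 0.864×8.314×342×ln(5.00) = 3950 J.
Q = ΔU + W = 3950 J.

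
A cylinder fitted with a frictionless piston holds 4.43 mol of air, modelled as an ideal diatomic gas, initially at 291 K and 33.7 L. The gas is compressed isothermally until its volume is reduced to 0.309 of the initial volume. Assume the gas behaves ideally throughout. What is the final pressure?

P₁ = nRT₁/V₁ = 4.43×8.314×291/33.7 = 318 kPa.
Isothermal: T stays 291 K; PV = const ⇒ V₂ = 10.4 L, P₂ = 1030 kPa.

1030 kPa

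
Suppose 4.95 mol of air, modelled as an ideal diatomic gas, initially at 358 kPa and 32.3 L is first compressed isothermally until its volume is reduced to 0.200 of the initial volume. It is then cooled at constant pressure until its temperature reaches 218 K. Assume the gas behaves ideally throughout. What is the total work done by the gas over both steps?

T₁ = P₁V₁/(nR) = 358×32.3/(4.95×8.314) = 281 K.
Step 1 — Isothermal: T stays 281 K; PV = const ⇒ V₂ = 6.46 L, P₂ = 1790 kPa.
ΔU = 0 (ideal gas, T constant).
W = nRT ln(V₂/V₁) = 4.95×8.314×281×ln(0.200) = -18600 J.
Q = ΔU + W = -18600 J.
State after step 1: P = 1790 kPa, V = 6.46 L, T = 281 K.
Step 2 — Isobaric: P stays 1790 kPa; V/T = const ⇒ T₂ = 218 K, V₂ = 5.01 L.
W = PΔV = 1790×(5.01−6.46) kPa·L = -2590 J.
ΔU = nCvΔT = 4.95×20.8×(218−281) = -6480 J.
Q = ΔU + W = nCpΔT = -9070 J.
Net over both steps: W = -21200 J, Q = -27700 J, ΔU = -6480 J.

-21200 J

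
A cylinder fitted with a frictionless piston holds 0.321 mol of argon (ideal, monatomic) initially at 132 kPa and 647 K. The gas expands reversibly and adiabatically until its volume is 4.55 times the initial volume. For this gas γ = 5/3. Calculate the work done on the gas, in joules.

-1650 J

V₁ = nRT₁/P₁ = 0.321×8.314×647/132 = 13.1 L.
Adiabatic: TV^(γ−1) = const ⇒ T₂ = 647×(0.220)^0.667 = 236 K; PV^γ = const ⇒ P₂ = 10.6 kPa.
ΔU = nCvΔT = 0.321×12.5×(236−647) = -1650 J.
Q = 0 for an adiabatic process, so W = −ΔU = 1650 J.
Work done on the gas = −W_by = -1650 J.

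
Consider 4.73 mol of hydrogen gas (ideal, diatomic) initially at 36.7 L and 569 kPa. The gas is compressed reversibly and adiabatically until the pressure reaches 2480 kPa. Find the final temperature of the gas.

809 K

T₁ = P₁V₁/(nR) = 569×36.7/(4.73×8.314) = 531 K.
Adiabatic: T₂/T₁ = (P₂/P₁)^((γ−1)/γ) ⇒ T₂ = 531×(4.36)^0.286 = 809 K; V₂ = 12.8 L.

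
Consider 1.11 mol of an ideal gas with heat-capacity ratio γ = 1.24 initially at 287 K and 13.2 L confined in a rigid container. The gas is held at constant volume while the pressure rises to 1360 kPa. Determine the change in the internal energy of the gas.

P₁ = nRT₁/V₁ = 1.11×8.314×287/13.2 = 201 kPa.
Isochoric: V stays 13.2 L; P/T = const ⇒ T₂ = 1950 K, P₂ = 1360 kPa.
For an ideal gas ΔU = nCvΔT with Cv = R/(γ−1) = 34.6 J/(mol·K).
ΔU = 1.11×34.6×(1950−287) = 63800 J.

63800 J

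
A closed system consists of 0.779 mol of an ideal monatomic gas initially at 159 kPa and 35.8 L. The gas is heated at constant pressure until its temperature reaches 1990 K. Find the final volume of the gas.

T₁ = P₁V₁/(nR) = 159×35.8/(0.779×8.314) = 879 K.
Isobaric: P stays 159 kPa; V/T = const ⇒ T₂ = 1990 K, V₂ = 81.1 L.

81.1 L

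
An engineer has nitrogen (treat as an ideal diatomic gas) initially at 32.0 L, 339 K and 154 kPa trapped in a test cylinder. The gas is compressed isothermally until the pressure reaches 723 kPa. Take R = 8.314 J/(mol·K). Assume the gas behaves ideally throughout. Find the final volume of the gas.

6.82 L

Isothermal: T stays 339 K; PV = const ⇒ V₂ = 6.82 L, P₂ = 723 kPa.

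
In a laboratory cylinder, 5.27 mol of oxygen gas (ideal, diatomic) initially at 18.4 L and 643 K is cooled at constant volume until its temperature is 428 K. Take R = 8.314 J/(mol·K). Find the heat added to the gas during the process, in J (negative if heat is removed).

P₁ = nRT₁/V₁ = 5.27×8.314×643/18.4 = 1530 kPa.
Isochoric: V stays 18.4 L; P/T = const ⇒ T₂ = 428 K, P₂ = 1020 kPa.
W = 0 (no volume change).
ΔU = nCvΔT = 5.27×20.8×(428−643) = -23600 J.
Q = ΔU = -23600 J.

-23600 J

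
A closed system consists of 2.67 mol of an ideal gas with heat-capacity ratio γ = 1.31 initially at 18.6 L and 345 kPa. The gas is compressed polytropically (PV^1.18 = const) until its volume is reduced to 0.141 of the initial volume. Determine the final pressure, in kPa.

3480 kPa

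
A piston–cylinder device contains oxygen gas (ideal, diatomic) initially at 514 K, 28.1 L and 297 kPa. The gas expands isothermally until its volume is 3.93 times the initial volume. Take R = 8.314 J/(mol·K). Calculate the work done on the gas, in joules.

-11400 J

n = P₁V₁/(RT₁) = 297×28.1/(8.314×514) = 1.95 mol.
Isothermal: T stays 514 K; PV = const ⇒ V₂ = 110 L, P₂ = 75.6 kPa.
W = nRT ln(V₂/V₁) = 1.95×8.314×514×ln(3.93) = 11400 J.
Work done on the gas = −W_by = -11400 J.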